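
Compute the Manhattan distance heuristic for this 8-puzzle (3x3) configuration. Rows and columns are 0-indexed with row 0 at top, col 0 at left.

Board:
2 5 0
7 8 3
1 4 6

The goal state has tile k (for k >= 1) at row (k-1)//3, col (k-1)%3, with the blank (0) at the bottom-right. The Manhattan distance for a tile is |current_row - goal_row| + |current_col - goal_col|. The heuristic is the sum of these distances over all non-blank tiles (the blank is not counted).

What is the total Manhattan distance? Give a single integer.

Tile 2: at (0,0), goal (0,1), distance |0-0|+|0-1| = 1
Tile 5: at (0,1), goal (1,1), distance |0-1|+|1-1| = 1
Tile 7: at (1,0), goal (2,0), distance |1-2|+|0-0| = 1
Tile 8: at (1,1), goal (2,1), distance |1-2|+|1-1| = 1
Tile 3: at (1,2), goal (0,2), distance |1-0|+|2-2| = 1
Tile 1: at (2,0), goal (0,0), distance |2-0|+|0-0| = 2
Tile 4: at (2,1), goal (1,0), distance |2-1|+|1-0| = 2
Tile 6: at (2,2), goal (1,2), distance |2-1|+|2-2| = 1
Sum: 1 + 1 + 1 + 1 + 1 + 2 + 2 + 1 = 10

Answer: 10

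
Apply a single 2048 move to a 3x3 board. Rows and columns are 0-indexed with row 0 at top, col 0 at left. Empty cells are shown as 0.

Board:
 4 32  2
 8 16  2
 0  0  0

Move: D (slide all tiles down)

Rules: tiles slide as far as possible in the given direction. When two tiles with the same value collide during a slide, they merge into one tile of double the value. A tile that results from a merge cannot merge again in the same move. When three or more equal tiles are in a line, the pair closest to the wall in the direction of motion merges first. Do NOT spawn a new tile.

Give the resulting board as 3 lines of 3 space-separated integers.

Slide down:
col 0: [4, 8, 0] -> [0, 4, 8]
col 1: [32, 16, 0] -> [0, 32, 16]
col 2: [2, 2, 0] -> [0, 0, 4]

Answer:  0  0  0
 4 32  0
 8 16  4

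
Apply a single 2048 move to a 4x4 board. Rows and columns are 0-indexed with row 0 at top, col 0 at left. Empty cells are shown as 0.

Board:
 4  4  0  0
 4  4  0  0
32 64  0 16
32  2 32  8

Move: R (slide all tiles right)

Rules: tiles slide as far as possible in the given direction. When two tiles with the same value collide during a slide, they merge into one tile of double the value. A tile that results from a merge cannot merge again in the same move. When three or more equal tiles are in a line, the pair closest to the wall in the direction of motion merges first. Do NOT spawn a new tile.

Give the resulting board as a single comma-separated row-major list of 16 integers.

Answer: 0, 0, 0, 8, 0, 0, 0, 8, 0, 32, 64, 16, 32, 2, 32, 8

Derivation:
Slide right:
row 0: [4, 4, 0, 0] -> [0, 0, 0, 8]
row 1: [4, 4, 0, 0] -> [0, 0, 0, 8]
row 2: [32, 64, 0, 16] -> [0, 32, 64, 16]
row 3: [32, 2, 32, 8] -> [32, 2, 32, 8]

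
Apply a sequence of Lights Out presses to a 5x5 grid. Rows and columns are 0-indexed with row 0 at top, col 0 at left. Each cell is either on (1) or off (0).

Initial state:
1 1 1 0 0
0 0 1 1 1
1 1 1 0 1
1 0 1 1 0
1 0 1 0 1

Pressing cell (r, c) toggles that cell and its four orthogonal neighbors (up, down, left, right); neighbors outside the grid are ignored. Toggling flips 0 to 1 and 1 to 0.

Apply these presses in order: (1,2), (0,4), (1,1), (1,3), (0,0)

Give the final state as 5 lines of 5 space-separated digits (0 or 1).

After press 1 at (1,2):
1 1 0 0 0
0 1 0 0 1
1 1 0 0 1
1 0 1 1 0
1 0 1 0 1

After press 2 at (0,4):
1 1 0 1 1
0 1 0 0 0
1 1 0 0 1
1 0 1 1 0
1 0 1 0 1

After press 3 at (1,1):
1 0 0 1 1
1 0 1 0 0
1 0 0 0 1
1 0 1 1 0
1 0 1 0 1

After press 4 at (1,3):
1 0 0 0 1
1 0 0 1 1
1 0 0 1 1
1 0 1 1 0
1 0 1 0 1

After press 5 at (0,0):
0 1 0 0 1
0 0 0 1 1
1 0 0 1 1
1 0 1 1 0
1 0 1 0 1

Answer: 0 1 0 0 1
0 0 0 1 1
1 0 0 1 1
1 0 1 1 0
1 0 1 0 1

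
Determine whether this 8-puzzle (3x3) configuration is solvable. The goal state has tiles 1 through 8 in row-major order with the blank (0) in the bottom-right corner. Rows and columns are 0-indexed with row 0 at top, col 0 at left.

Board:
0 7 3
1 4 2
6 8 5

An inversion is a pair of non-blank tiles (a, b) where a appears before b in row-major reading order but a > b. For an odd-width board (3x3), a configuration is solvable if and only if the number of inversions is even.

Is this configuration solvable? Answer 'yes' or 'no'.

Answer: no

Derivation:
Inversions (pairs i<j in row-major order where tile[i] > tile[j] > 0): 11
11 is odd, so the puzzle is not solvable.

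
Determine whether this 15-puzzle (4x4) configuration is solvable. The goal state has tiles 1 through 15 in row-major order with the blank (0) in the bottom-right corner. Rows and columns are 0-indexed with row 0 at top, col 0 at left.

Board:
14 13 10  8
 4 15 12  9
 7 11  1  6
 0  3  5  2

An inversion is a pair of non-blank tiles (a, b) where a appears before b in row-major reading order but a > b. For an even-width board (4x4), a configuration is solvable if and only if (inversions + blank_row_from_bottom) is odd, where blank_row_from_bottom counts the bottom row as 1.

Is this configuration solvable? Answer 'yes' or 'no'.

Answer: yes

Derivation:
Inversions: 82
Blank is in row 3 (0-indexed from top), which is row 1 counting from the bottom (bottom = 1).
82 + 1 = 83, which is odd, so the puzzle is solvable.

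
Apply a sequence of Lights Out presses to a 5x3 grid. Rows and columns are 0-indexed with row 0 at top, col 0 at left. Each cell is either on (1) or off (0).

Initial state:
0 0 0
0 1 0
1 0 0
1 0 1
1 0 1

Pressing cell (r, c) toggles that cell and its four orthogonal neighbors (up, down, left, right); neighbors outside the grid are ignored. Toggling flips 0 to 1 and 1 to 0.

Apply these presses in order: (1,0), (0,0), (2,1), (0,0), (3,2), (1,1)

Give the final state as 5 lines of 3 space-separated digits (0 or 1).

After press 1 at (1,0):
1 0 0
1 0 0
0 0 0
1 0 1
1 0 1

After press 2 at (0,0):
0 1 0
0 0 0
0 0 0
1 0 1
1 0 1

After press 3 at (2,1):
0 1 0
0 1 0
1 1 1
1 1 1
1 0 1

After press 4 at (0,0):
1 0 0
1 1 0
1 1 1
1 1 1
1 0 1

After press 5 at (3,2):
1 0 0
1 1 0
1 1 0
1 0 0
1 0 0

After press 6 at (1,1):
1 1 0
0 0 1
1 0 0
1 0 0
1 0 0

Answer: 1 1 0
0 0 1
1 0 0
1 0 0
1 0 0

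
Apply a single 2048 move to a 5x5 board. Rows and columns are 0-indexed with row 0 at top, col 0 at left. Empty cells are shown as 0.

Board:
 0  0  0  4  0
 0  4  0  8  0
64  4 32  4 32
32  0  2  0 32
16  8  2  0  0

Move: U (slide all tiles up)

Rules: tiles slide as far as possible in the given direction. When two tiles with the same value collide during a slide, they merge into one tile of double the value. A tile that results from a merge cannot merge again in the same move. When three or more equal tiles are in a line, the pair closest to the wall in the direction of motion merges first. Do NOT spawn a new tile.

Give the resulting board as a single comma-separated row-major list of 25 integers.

Slide up:
col 0: [0, 0, 64, 32, 16] -> [64, 32, 16, 0, 0]
col 1: [0, 4, 4, 0, 8] -> [8, 8, 0, 0, 0]
col 2: [0, 0, 32, 2, 2] -> [32, 4, 0, 0, 0]
col 3: [4, 8, 4, 0, 0] -> [4, 8, 4, 0, 0]
col 4: [0, 0, 32, 32, 0] -> [64, 0, 0, 0, 0]

Answer: 64, 8, 32, 4, 64, 32, 8, 4, 8, 0, 16, 0, 0, 4, 0, 0, 0, 0, 0, 0, 0, 0, 0, 0, 0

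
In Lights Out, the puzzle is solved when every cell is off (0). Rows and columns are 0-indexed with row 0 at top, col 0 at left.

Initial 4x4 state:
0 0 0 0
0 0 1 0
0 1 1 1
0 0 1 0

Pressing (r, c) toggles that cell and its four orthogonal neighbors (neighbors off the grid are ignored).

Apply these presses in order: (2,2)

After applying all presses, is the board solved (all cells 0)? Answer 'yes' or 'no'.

Answer: yes

Derivation:
After press 1 at (2,2):
0 0 0 0
0 0 0 0
0 0 0 0
0 0 0 0

Lights still on: 0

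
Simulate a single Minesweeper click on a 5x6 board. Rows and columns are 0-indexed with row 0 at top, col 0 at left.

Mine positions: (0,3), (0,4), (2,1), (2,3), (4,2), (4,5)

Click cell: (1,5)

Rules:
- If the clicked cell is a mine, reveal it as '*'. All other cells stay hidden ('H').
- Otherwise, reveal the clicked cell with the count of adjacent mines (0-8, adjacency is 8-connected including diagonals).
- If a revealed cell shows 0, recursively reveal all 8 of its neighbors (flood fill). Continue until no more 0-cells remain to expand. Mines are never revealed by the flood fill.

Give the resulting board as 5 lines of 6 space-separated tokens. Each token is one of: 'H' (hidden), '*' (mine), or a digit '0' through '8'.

H H H H H H
H H H H H 1
H H H H H H
H H H H H H
H H H H H H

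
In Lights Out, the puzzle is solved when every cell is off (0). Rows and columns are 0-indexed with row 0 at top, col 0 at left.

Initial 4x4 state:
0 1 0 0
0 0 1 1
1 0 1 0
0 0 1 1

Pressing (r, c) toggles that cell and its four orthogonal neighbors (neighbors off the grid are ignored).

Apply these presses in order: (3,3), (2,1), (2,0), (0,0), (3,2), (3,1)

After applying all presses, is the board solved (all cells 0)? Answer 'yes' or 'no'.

After press 1 at (3,3):
0 1 0 0
0 0 1 1
1 0 1 1
0 0 0 0

After press 2 at (2,1):
0 1 0 0
0 1 1 1
0 1 0 1
0 1 0 0

After press 3 at (2,0):
0 1 0 0
1 1 1 1
1 0 0 1
1 1 0 0

After press 4 at (0,0):
1 0 0 0
0 1 1 1
1 0 0 1
1 1 0 0

After press 5 at (3,2):
1 0 0 0
0 1 1 1
1 0 1 1
1 0 1 1

After press 6 at (3,1):
1 0 0 0
0 1 1 1
1 1 1 1
0 1 0 1

Lights still on: 10

Answer: no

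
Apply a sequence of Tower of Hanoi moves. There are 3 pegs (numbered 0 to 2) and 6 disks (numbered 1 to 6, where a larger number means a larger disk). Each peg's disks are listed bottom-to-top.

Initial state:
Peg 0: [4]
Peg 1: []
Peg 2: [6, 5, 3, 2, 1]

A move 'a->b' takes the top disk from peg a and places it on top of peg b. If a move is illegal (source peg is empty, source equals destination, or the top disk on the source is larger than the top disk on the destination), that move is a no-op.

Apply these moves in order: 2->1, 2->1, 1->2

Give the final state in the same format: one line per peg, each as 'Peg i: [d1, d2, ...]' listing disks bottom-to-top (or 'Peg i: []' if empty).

After move 1 (2->1):
Peg 0: [4]
Peg 1: [1]
Peg 2: [6, 5, 3, 2]

After move 2 (2->1):
Peg 0: [4]
Peg 1: [1]
Peg 2: [6, 5, 3, 2]

After move 3 (1->2):
Peg 0: [4]
Peg 1: []
Peg 2: [6, 5, 3, 2, 1]

Answer: Peg 0: [4]
Peg 1: []
Peg 2: [6, 5, 3, 2, 1]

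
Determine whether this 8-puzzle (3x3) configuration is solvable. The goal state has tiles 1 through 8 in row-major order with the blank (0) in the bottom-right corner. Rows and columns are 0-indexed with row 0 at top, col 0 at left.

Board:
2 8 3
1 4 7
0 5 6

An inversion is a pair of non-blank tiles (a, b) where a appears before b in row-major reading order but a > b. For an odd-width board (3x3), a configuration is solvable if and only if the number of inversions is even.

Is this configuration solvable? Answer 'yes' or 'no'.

Inversions (pairs i<j in row-major order where tile[i] > tile[j] > 0): 10
10 is even, so the puzzle is solvable.

Answer: yes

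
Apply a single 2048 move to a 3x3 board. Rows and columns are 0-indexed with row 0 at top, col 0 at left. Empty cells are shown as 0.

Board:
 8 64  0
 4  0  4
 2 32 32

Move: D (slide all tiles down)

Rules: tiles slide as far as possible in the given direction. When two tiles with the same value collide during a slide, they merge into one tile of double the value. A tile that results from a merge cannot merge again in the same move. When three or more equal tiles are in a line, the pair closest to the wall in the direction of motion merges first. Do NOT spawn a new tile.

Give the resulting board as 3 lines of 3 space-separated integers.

Answer:  8  0  0
 4 64  4
 2 32 32

Derivation:
Slide down:
col 0: [8, 4, 2] -> [8, 4, 2]
col 1: [64, 0, 32] -> [0, 64, 32]
col 2: [0, 4, 32] -> [0, 4, 32]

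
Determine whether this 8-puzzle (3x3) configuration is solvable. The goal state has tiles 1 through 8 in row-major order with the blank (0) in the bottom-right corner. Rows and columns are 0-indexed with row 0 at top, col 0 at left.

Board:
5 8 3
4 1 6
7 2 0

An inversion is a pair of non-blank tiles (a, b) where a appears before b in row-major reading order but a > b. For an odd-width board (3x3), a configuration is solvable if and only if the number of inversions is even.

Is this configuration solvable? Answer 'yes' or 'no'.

Inversions (pairs i<j in row-major order where tile[i] > tile[j] > 0): 16
16 is even, so the puzzle is solvable.

Answer: yes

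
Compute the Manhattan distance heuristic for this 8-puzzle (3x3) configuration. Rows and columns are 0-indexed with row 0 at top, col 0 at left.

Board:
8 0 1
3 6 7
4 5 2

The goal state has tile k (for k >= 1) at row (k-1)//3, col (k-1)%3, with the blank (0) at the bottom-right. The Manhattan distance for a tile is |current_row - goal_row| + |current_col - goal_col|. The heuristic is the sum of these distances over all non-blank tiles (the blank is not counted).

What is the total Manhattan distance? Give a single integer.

Tile 8: (0,0)->(2,1) = 3
Tile 1: (0,2)->(0,0) = 2
Tile 3: (1,0)->(0,2) = 3
Tile 6: (1,1)->(1,2) = 1
Tile 7: (1,2)->(2,0) = 3
Tile 4: (2,0)->(1,0) = 1
Tile 5: (2,1)->(1,1) = 1
Tile 2: (2,2)->(0,1) = 3
Sum: 3 + 2 + 3 + 1 + 3 + 1 + 1 + 3 = 17

Answer: 17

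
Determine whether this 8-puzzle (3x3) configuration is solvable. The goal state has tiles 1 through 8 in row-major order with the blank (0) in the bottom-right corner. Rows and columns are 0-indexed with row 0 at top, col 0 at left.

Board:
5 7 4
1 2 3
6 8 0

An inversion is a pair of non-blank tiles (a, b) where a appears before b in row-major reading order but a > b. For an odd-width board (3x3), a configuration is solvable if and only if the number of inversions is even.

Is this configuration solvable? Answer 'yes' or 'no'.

Inversions (pairs i<j in row-major order where tile[i] > tile[j] > 0): 12
12 is even, so the puzzle is solvable.

Answer: yes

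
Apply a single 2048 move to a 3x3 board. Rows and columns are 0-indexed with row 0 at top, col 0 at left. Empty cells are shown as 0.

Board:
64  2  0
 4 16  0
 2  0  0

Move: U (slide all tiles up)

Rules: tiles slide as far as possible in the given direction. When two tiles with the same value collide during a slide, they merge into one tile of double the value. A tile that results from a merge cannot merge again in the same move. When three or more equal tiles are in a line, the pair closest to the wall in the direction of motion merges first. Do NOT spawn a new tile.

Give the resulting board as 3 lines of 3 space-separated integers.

Slide up:
col 0: [64, 4, 2] -> [64, 4, 2]
col 1: [2, 16, 0] -> [2, 16, 0]
col 2: [0, 0, 0] -> [0, 0, 0]

Answer: 64  2  0
 4 16  0
 2  0  0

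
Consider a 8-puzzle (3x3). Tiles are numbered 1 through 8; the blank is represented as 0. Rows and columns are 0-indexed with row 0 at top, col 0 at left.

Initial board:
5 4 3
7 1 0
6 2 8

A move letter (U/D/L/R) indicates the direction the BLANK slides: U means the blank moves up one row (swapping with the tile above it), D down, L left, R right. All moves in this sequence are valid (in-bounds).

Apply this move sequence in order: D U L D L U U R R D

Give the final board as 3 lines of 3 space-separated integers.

After move 1 (D):
5 4 3
7 1 8
6 2 0

After move 2 (U):
5 4 3
7 1 0
6 2 8

After move 3 (L):
5 4 3
7 0 1
6 2 8

After move 4 (D):
5 4 3
7 2 1
6 0 8

After move 5 (L):
5 4 3
7 2 1
0 6 8

After move 6 (U):
5 4 3
0 2 1
7 6 8

After move 7 (U):
0 4 3
5 2 1
7 6 8

After move 8 (R):
4 0 3
5 2 1
7 6 8

After move 9 (R):
4 3 0
5 2 1
7 6 8

After move 10 (D):
4 3 1
5 2 0
7 6 8

Answer: 4 3 1
5 2 0
7 6 8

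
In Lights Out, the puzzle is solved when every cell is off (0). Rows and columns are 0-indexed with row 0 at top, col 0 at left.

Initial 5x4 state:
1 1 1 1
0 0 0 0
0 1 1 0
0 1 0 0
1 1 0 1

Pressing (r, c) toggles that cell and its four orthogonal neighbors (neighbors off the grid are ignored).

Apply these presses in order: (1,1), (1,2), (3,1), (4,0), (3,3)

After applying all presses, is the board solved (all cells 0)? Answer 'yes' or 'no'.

After press 1 at (1,1):
1 0 1 1
1 1 1 0
0 0 1 0
0 1 0 0
1 1 0 1

After press 2 at (1,2):
1 0 0 1
1 0 0 1
0 0 0 0
0 1 0 0
1 1 0 1

After press 3 at (3,1):
1 0 0 1
1 0 0 1
0 1 0 0
1 0 1 0
1 0 0 1

After press 4 at (4,0):
1 0 0 1
1 0 0 1
0 1 0 0
0 0 1 0
0 1 0 1

After press 5 at (3,3):
1 0 0 1
1 0 0 1
0 1 0 1
0 0 0 1
0 1 0 0

Lights still on: 8

Answer: no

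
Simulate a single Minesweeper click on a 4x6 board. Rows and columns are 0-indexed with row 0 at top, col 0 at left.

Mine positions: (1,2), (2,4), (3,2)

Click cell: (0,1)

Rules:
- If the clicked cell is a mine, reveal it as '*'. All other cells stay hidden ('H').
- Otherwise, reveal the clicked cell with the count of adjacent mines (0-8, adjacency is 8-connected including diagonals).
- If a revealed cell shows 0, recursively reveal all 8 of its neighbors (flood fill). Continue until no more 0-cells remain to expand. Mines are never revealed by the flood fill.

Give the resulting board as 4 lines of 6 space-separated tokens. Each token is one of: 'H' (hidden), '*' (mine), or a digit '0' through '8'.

H 1 H H H H
H H H H H H
H H H H H H
H H H H H H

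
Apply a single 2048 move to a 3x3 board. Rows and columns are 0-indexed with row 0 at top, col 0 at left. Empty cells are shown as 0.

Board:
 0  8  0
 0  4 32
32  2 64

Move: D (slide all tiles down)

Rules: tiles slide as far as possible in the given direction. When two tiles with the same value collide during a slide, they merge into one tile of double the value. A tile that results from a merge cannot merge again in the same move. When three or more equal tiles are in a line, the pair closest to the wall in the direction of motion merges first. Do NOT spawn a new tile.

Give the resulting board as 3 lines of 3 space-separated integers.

Slide down:
col 0: [0, 0, 32] -> [0, 0, 32]
col 1: [8, 4, 2] -> [8, 4, 2]
col 2: [0, 32, 64] -> [0, 32, 64]

Answer:  0  8  0
 0  4 32
32  2 64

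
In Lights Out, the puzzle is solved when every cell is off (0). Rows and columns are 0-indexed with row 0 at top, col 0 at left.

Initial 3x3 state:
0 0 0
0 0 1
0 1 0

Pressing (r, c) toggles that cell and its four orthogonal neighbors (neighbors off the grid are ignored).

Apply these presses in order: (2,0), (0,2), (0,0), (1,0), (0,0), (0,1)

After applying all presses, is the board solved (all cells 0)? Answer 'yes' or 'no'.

After press 1 at (2,0):
0 0 0
1 0 1
1 0 0

After press 2 at (0,2):
0 1 1
1 0 0
1 0 0

After press 3 at (0,0):
1 0 1
0 0 0
1 0 0

After press 4 at (1,0):
0 0 1
1 1 0
0 0 0

After press 5 at (0,0):
1 1 1
0 1 0
0 0 0

After press 6 at (0,1):
0 0 0
0 0 0
0 0 0

Lights still on: 0

Answer: yes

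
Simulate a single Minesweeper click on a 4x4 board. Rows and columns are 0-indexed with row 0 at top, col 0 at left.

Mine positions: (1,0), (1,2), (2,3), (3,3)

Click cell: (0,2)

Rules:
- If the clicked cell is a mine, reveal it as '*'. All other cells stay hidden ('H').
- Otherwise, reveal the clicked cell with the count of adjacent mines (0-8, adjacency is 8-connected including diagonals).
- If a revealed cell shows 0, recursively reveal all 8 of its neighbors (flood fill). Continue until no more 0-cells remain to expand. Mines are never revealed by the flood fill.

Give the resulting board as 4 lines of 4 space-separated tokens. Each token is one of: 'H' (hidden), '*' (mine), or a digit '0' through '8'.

H H 1 H
H H H H
H H H H
H H H H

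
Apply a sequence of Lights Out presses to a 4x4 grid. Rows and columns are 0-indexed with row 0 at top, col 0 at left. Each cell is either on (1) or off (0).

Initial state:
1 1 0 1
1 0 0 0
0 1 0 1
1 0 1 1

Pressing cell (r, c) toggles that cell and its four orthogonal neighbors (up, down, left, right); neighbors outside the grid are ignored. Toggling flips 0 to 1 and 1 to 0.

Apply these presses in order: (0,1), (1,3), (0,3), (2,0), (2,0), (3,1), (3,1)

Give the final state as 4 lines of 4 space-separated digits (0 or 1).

After press 1 at (0,1):
0 0 1 1
1 1 0 0
0 1 0 1
1 0 1 1

After press 2 at (1,3):
0 0 1 0
1 1 1 1
0 1 0 0
1 0 1 1

After press 3 at (0,3):
0 0 0 1
1 1 1 0
0 1 0 0
1 0 1 1

After press 4 at (2,0):
0 0 0 1
0 1 1 0
1 0 0 0
0 0 1 1

After press 5 at (2,0):
0 0 0 1
1 1 1 0
0 1 0 0
1 0 1 1

After press 6 at (3,1):
0 0 0 1
1 1 1 0
0 0 0 0
0 1 0 1

After press 7 at (3,1):
0 0 0 1
1 1 1 0
0 1 0 0
1 0 1 1

Answer: 0 0 0 1
1 1 1 0
0 1 0 0
1 0 1 1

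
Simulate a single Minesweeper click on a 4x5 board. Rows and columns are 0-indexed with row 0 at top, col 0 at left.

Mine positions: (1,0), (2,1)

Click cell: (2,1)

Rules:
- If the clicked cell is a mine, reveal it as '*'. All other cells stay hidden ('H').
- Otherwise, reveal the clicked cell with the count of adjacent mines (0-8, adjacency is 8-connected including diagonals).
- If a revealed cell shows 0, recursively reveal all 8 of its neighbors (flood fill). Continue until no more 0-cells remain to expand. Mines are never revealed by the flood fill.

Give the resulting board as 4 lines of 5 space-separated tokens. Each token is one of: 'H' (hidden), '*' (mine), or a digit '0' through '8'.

H H H H H
H H H H H
H * H H H
H H H H H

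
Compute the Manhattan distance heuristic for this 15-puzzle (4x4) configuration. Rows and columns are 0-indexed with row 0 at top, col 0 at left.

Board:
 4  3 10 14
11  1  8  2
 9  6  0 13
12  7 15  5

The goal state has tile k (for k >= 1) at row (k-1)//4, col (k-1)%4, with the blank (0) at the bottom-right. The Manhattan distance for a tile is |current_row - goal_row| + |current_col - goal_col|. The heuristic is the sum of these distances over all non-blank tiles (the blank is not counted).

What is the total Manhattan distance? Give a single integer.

Answer: 38

Derivation:
Tile 4: at (0,0), goal (0,3), distance |0-0|+|0-3| = 3
Tile 3: at (0,1), goal (0,2), distance |0-0|+|1-2| = 1
Tile 10: at (0,2), goal (2,1), distance |0-2|+|2-1| = 3
Tile 14: at (0,3), goal (3,1), distance |0-3|+|3-1| = 5
Tile 11: at (1,0), goal (2,2), distance |1-2|+|0-2| = 3
Tile 1: at (1,1), goal (0,0), distance |1-0|+|1-0| = 2
Tile 8: at (1,2), goal (1,3), distance |1-1|+|2-3| = 1
Tile 2: at (1,3), goal (0,1), distance |1-0|+|3-1| = 3
Tile 9: at (2,0), goal (2,0), distance |2-2|+|0-0| = 0
Tile 6: at (2,1), goal (1,1), distance |2-1|+|1-1| = 1
Tile 13: at (2,3), goal (3,0), distance |2-3|+|3-0| = 4
Tile 12: at (3,0), goal (2,3), distance |3-2|+|0-3| = 4
Tile 7: at (3,1), goal (1,2), distance |3-1|+|1-2| = 3
Tile 15: at (3,2), goal (3,2), distance |3-3|+|2-2| = 0
Tile 5: at (3,3), goal (1,0), distance |3-1|+|3-0| = 5
Sum: 3 + 1 + 3 + 5 + 3 + 2 + 1 + 3 + 0 + 1 + 4 + 4 + 3 + 0 + 5 = 38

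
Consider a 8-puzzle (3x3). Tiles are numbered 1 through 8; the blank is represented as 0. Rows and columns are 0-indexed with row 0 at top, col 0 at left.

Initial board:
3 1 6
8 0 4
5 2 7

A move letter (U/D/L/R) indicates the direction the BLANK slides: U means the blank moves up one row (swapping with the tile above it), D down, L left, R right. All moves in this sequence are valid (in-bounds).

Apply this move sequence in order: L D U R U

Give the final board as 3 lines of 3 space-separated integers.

After move 1 (L):
3 1 6
0 8 4
5 2 7

After move 2 (D):
3 1 6
5 8 4
0 2 7

After move 3 (U):
3 1 6
0 8 4
5 2 7

After move 4 (R):
3 1 6
8 0 4
5 2 7

After move 5 (U):
3 0 6
8 1 4
5 2 7

Answer: 3 0 6
8 1 4
5 2 7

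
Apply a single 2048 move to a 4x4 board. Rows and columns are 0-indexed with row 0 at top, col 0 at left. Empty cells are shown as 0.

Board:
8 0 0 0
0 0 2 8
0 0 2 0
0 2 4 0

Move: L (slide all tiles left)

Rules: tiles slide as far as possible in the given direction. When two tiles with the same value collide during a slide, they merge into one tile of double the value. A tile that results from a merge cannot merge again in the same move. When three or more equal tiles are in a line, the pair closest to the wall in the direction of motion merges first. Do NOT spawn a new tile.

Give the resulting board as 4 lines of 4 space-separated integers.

Slide left:
row 0: [8, 0, 0, 0] -> [8, 0, 0, 0]
row 1: [0, 0, 2, 8] -> [2, 8, 0, 0]
row 2: [0, 0, 2, 0] -> [2, 0, 0, 0]
row 3: [0, 2, 4, 0] -> [2, 4, 0, 0]

Answer: 8 0 0 0
2 8 0 0
2 0 0 0
2 4 0 0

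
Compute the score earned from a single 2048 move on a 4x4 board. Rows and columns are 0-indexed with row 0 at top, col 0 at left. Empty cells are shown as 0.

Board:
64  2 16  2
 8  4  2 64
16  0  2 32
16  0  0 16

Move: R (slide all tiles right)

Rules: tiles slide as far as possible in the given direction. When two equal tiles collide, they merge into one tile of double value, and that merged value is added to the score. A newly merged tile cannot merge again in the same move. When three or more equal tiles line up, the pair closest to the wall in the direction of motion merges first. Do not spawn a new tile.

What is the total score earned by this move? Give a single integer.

Slide right:
row 0: [64, 2, 16, 2] -> [64, 2, 16, 2]  score +0 (running 0)
row 1: [8, 4, 2, 64] -> [8, 4, 2, 64]  score +0 (running 0)
row 2: [16, 0, 2, 32] -> [0, 16, 2, 32]  score +0 (running 0)
row 3: [16, 0, 0, 16] -> [0, 0, 0, 32]  score +32 (running 32)
Board after move:
64  2 16  2
 8  4  2 64
 0 16  2 32
 0  0  0 32

Answer: 32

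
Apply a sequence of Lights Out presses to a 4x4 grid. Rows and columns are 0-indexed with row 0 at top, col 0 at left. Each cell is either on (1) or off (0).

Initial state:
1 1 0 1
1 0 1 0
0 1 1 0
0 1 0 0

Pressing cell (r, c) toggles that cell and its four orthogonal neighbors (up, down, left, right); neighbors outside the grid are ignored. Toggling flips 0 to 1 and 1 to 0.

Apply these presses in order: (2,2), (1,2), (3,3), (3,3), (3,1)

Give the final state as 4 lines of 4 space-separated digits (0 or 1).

After press 1 at (2,2):
1 1 0 1
1 0 0 0
0 0 0 1
0 1 1 0

After press 2 at (1,2):
1 1 1 1
1 1 1 1
0 0 1 1
0 1 1 0

After press 3 at (3,3):
1 1 1 1
1 1 1 1
0 0 1 0
0 1 0 1

After press 4 at (3,3):
1 1 1 1
1 1 1 1
0 0 1 1
0 1 1 0

After press 5 at (3,1):
1 1 1 1
1 1 1 1
0 1 1 1
1 0 0 0

Answer: 1 1 1 1
1 1 1 1
0 1 1 1
1 0 0 0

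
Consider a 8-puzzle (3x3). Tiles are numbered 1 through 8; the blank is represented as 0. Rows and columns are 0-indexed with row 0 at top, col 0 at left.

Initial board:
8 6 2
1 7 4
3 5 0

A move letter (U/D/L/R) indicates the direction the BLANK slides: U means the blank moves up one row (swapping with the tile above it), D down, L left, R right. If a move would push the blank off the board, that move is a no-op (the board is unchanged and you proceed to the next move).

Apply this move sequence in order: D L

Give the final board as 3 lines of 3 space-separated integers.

Answer: 8 6 2
1 7 4
3 0 5

Derivation:
After move 1 (D):
8 6 2
1 7 4
3 5 0

After move 2 (L):
8 6 2
1 7 4
3 0 5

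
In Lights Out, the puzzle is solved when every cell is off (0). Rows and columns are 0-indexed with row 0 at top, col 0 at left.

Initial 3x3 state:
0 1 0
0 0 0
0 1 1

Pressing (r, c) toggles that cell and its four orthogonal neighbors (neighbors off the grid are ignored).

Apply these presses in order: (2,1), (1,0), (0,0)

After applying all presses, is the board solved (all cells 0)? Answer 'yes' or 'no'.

Answer: yes

Derivation:
After press 1 at (2,1):
0 1 0
0 1 0
1 0 0

After press 2 at (1,0):
1 1 0
1 0 0
0 0 0

After press 3 at (0,0):
0 0 0
0 0 0
0 0 0

Lights still on: 0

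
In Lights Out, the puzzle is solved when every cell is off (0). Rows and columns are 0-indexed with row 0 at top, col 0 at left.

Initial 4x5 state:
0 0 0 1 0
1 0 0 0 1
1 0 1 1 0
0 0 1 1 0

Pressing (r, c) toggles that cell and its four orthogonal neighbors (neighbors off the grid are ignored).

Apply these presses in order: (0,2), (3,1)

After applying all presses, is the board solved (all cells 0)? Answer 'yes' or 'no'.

After press 1 at (0,2):
0 1 1 0 0
1 0 1 0 1
1 0 1 1 0
0 0 1 1 0

After press 2 at (3,1):
0 1 1 0 0
1 0 1 0 1
1 1 1 1 0
1 1 0 1 0

Lights still on: 12

Answer: no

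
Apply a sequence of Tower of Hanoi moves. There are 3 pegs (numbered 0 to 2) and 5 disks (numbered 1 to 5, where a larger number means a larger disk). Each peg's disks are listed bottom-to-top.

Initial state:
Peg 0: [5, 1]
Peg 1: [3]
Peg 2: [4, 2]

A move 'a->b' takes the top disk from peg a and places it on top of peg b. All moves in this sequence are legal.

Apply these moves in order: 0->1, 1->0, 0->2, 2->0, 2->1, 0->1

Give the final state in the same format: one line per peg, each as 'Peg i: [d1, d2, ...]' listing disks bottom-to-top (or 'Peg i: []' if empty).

Answer: Peg 0: [5]
Peg 1: [3, 2, 1]
Peg 2: [4]

Derivation:
After move 1 (0->1):
Peg 0: [5]
Peg 1: [3, 1]
Peg 2: [4, 2]

After move 2 (1->0):
Peg 0: [5, 1]
Peg 1: [3]
Peg 2: [4, 2]

After move 3 (0->2):
Peg 0: [5]
Peg 1: [3]
Peg 2: [4, 2, 1]

After move 4 (2->0):
Peg 0: [5, 1]
Peg 1: [3]
Peg 2: [4, 2]

After move 5 (2->1):
Peg 0: [5, 1]
Peg 1: [3, 2]
Peg 2: [4]

After move 6 (0->1):
Peg 0: [5]
Peg 1: [3, 2, 1]
Peg 2: [4]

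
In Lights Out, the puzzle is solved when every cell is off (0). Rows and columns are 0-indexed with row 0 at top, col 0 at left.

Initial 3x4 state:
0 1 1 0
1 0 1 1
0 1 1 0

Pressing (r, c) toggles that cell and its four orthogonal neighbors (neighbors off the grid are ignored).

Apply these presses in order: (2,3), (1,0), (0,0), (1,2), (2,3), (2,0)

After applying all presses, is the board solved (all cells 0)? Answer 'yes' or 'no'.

After press 1 at (2,3):
0 1 1 0
1 0 1 0
0 1 0 1

After press 2 at (1,0):
1 1 1 0
0 1 1 0
1 1 0 1

After press 3 at (0,0):
0 0 1 0
1 1 1 0
1 1 0 1

After press 4 at (1,2):
0 0 0 0
1 0 0 1
1 1 1 1

After press 5 at (2,3):
0 0 0 0
1 0 0 0
1 1 0 0

After press 6 at (2,0):
0 0 0 0
0 0 0 0
0 0 0 0

Lights still on: 0

Answer: yes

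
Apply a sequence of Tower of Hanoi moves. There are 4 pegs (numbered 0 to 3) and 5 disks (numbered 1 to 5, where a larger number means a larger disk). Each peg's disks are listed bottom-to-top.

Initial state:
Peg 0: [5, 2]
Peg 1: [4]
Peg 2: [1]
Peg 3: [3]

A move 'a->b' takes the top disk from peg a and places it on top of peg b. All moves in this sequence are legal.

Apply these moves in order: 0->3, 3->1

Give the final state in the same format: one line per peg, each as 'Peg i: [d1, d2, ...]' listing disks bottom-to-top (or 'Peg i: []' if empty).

After move 1 (0->3):
Peg 0: [5]
Peg 1: [4]
Peg 2: [1]
Peg 3: [3, 2]

After move 2 (3->1):
Peg 0: [5]
Peg 1: [4, 2]
Peg 2: [1]
Peg 3: [3]

Answer: Peg 0: [5]
Peg 1: [4, 2]
Peg 2: [1]
Peg 3: [3]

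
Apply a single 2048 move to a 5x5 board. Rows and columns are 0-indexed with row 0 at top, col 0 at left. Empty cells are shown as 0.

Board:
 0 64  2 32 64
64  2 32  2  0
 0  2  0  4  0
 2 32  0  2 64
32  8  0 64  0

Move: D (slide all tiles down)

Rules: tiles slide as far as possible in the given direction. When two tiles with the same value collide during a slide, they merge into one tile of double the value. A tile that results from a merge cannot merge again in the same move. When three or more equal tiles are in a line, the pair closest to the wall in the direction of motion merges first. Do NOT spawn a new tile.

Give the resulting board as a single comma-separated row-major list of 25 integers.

Answer: 0, 0, 0, 32, 0, 0, 64, 0, 2, 0, 64, 4, 0, 4, 0, 2, 32, 2, 2, 0, 32, 8, 32, 64, 128

Derivation:
Slide down:
col 0: [0, 64, 0, 2, 32] -> [0, 0, 64, 2, 32]
col 1: [64, 2, 2, 32, 8] -> [0, 64, 4, 32, 8]
col 2: [2, 32, 0, 0, 0] -> [0, 0, 0, 2, 32]
col 3: [32, 2, 4, 2, 64] -> [32, 2, 4, 2, 64]
col 4: [64, 0, 0, 64, 0] -> [0, 0, 0, 0, 128]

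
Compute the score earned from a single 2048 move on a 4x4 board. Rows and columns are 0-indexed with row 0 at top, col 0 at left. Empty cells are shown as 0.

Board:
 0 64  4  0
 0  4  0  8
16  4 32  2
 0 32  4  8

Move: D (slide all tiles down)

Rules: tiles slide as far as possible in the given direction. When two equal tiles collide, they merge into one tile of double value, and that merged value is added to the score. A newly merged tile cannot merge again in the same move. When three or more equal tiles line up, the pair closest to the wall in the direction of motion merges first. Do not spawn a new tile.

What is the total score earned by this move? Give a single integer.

Answer: 8

Derivation:
Slide down:
col 0: [0, 0, 16, 0] -> [0, 0, 0, 16]  score +0 (running 0)
col 1: [64, 4, 4, 32] -> [0, 64, 8, 32]  score +8 (running 8)
col 2: [4, 0, 32, 4] -> [0, 4, 32, 4]  score +0 (running 8)
col 3: [0, 8, 2, 8] -> [0, 8, 2, 8]  score +0 (running 8)
Board after move:
 0  0  0  0
 0 64  4  8
 0  8 32  2
16 32  4  8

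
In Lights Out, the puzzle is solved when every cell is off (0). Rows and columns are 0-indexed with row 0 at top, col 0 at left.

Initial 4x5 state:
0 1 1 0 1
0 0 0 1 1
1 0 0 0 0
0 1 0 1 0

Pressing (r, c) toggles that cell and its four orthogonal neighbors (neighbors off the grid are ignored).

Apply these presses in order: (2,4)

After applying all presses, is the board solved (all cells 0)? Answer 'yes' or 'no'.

Answer: no

Derivation:
After press 1 at (2,4):
0 1 1 0 1
0 0 0 1 0
1 0 0 1 1
0 1 0 1 1

Lights still on: 10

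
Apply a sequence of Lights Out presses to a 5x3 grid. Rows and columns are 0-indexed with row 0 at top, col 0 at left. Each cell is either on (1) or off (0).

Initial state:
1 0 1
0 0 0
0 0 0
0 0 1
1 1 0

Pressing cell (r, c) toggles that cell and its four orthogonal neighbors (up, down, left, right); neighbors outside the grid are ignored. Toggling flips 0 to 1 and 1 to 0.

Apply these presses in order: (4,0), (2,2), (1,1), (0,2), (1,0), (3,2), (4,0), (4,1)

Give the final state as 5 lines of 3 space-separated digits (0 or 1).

Answer: 0 0 0
0 0 1
1 0 0
0 0 1
0 0 0

Derivation:
After press 1 at (4,0):
1 0 1
0 0 0
0 0 0
1 0 1
0 0 0

After press 2 at (2,2):
1 0 1
0 0 1
0 1 1
1 0 0
0 0 0

After press 3 at (1,1):
1 1 1
1 1 0
0 0 1
1 0 0
0 0 0

After press 4 at (0,2):
1 0 0
1 1 1
0 0 1
1 0 0
0 0 0

After press 5 at (1,0):
0 0 0
0 0 1
1 0 1
1 0 0
0 0 0

After press 6 at (3,2):
0 0 0
0 0 1
1 0 0
1 1 1
0 0 1

After press 7 at (4,0):
0 0 0
0 0 1
1 0 0
0 1 1
1 1 1

After press 8 at (4,1):
0 0 0
0 0 1
1 0 0
0 0 1
0 0 0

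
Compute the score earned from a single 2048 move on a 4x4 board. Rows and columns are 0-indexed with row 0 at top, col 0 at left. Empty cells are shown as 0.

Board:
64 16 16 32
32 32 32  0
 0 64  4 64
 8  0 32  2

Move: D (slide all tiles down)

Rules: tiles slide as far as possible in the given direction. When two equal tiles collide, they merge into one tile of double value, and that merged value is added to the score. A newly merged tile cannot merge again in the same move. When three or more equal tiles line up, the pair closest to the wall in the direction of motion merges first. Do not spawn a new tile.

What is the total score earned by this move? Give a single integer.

Answer: 0

Derivation:
Slide down:
col 0: [64, 32, 0, 8] -> [0, 64, 32, 8]  score +0 (running 0)
col 1: [16, 32, 64, 0] -> [0, 16, 32, 64]  score +0 (running 0)
col 2: [16, 32, 4, 32] -> [16, 32, 4, 32]  score +0 (running 0)
col 3: [32, 0, 64, 2] -> [0, 32, 64, 2]  score +0 (running 0)
Board after move:
 0  0 16  0
64 16 32 32
32 32  4 64
 8 64 32  2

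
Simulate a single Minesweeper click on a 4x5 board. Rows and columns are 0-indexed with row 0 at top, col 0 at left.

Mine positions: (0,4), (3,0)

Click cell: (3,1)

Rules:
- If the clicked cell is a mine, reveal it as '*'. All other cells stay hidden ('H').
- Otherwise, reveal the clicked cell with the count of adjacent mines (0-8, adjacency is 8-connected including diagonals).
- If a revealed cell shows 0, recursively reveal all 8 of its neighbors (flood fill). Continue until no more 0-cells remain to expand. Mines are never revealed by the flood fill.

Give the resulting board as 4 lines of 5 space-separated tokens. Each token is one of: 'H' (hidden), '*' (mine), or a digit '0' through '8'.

H H H H H
H H H H H
H H H H H
H 1 H H H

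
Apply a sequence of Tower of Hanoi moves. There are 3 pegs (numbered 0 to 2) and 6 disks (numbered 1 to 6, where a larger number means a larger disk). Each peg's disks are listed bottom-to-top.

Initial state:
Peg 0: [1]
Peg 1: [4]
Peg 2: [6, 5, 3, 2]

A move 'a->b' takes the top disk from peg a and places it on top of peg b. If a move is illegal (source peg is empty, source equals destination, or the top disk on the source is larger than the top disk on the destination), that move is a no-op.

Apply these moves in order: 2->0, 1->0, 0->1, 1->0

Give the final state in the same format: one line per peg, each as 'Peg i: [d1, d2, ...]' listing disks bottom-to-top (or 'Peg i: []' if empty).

Answer: Peg 0: [1]
Peg 1: [4]
Peg 2: [6, 5, 3, 2]

Derivation:
After move 1 (2->0):
Peg 0: [1]
Peg 1: [4]
Peg 2: [6, 5, 3, 2]

After move 2 (1->0):
Peg 0: [1]
Peg 1: [4]
Peg 2: [6, 5, 3, 2]

After move 3 (0->1):
Peg 0: []
Peg 1: [4, 1]
Peg 2: [6, 5, 3, 2]

After move 4 (1->0):
Peg 0: [1]
Peg 1: [4]
Peg 2: [6, 5, 3, 2]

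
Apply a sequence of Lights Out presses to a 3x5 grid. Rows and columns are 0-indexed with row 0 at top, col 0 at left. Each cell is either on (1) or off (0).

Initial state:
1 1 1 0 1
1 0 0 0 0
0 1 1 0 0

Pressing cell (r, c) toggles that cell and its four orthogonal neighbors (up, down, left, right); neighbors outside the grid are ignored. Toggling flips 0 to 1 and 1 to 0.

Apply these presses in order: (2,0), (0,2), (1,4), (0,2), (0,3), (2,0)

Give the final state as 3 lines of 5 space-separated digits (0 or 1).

Answer: 1 1 0 1 1
1 0 0 0 1
0 1 1 0 1

Derivation:
After press 1 at (2,0):
1 1 1 0 1
0 0 0 0 0
1 0 1 0 0

After press 2 at (0,2):
1 0 0 1 1
0 0 1 0 0
1 0 1 0 0

After press 3 at (1,4):
1 0 0 1 0
0 0 1 1 1
1 0 1 0 1

After press 4 at (0,2):
1 1 1 0 0
0 0 0 1 1
1 0 1 0 1

After press 5 at (0,3):
1 1 0 1 1
0 0 0 0 1
1 0 1 0 1

After press 6 at (2,0):
1 1 0 1 1
1 0 0 0 1
0 1 1 0 1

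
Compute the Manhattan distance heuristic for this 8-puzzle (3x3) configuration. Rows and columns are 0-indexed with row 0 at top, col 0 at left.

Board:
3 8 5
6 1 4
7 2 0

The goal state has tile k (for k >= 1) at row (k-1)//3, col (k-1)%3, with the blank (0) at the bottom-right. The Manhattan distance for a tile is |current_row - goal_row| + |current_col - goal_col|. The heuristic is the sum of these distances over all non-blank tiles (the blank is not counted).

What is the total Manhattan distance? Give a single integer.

Answer: 14

Derivation:
Tile 3: (0,0)->(0,2) = 2
Tile 8: (0,1)->(2,1) = 2
Tile 5: (0,2)->(1,1) = 2
Tile 6: (1,0)->(1,2) = 2
Tile 1: (1,1)->(0,0) = 2
Tile 4: (1,2)->(1,0) = 2
Tile 7: (2,0)->(2,0) = 0
Tile 2: (2,1)->(0,1) = 2
Sum: 2 + 2 + 2 + 2 + 2 + 2 + 0 + 2 = 14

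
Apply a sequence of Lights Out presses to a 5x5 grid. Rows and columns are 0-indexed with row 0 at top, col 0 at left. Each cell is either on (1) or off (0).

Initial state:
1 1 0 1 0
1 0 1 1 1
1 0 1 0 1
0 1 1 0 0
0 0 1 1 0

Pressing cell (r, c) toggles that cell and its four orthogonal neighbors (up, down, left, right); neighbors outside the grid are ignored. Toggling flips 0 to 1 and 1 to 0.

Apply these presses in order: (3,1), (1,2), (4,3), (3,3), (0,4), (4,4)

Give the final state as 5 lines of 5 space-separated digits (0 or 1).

After press 1 at (3,1):
1 1 0 1 0
1 0 1 1 1
1 1 1 0 1
1 0 0 0 0
0 1 1 1 0

After press 2 at (1,2):
1 1 1 1 0
1 1 0 0 1
1 1 0 0 1
1 0 0 0 0
0 1 1 1 0

After press 3 at (4,3):
1 1 1 1 0
1 1 0 0 1
1 1 0 0 1
1 0 0 1 0
0 1 0 0 1

After press 4 at (3,3):
1 1 1 1 0
1 1 0 0 1
1 1 0 1 1
1 0 1 0 1
0 1 0 1 1

After press 5 at (0,4):
1 1 1 0 1
1 1 0 0 0
1 1 0 1 1
1 0 1 0 1
0 1 0 1 1

After press 6 at (4,4):
1 1 1 0 1
1 1 0 0 0
1 1 0 1 1
1 0 1 0 0
0 1 0 0 0

Answer: 1 1 1 0 1
1 1 0 0 0
1 1 0 1 1
1 0 1 0 0
0 1 0 0 0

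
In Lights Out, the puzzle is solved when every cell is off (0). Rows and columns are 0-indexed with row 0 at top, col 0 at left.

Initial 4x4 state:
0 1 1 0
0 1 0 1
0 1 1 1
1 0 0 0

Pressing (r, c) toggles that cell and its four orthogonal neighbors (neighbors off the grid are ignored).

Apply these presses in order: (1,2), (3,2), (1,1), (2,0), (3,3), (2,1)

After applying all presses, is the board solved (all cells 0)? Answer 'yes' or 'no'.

After press 1 at (1,2):
0 1 0 0
0 0 1 0
0 1 0 1
1 0 0 0

After press 2 at (3,2):
0 1 0 0
0 0 1 0
0 1 1 1
1 1 1 1

After press 3 at (1,1):
0 0 0 0
1 1 0 0
0 0 1 1
1 1 1 1

After press 4 at (2,0):
0 0 0 0
0 1 0 0
1 1 1 1
0 1 1 1

After press 5 at (3,3):
0 0 0 0
0 1 0 0
1 1 1 0
0 1 0 0

After press 6 at (2,1):
0 0 0 0
0 0 0 0
0 0 0 0
0 0 0 0

Lights still on: 0

Answer: yes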